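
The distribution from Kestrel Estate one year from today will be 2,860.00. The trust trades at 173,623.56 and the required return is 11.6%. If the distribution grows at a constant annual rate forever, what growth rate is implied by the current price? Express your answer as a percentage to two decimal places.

P = D₁/(r−g) ⇒ g = r − D₁/P = 0.116 − 2,860.00/173,623.56 = 0.099528

9.95%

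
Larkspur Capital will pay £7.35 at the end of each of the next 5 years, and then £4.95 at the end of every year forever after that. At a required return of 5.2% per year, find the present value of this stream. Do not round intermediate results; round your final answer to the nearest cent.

£105.53

PV of 5-year annuity: £7.35 × [1 − (1+0.052)^−5] / 0.052 = 31.64649
Perpetuity value at year 5: £4.95 / 0.052 = 95.19231
PV of perpetuity: 95.19231 / (1+0.052)^5 = 73.87937
Total PV = 31.64649 + 73.87937 = 105.52586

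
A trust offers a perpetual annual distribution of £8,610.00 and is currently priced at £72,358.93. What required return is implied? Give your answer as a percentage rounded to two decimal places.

P = C/r ⇒ r = C/P = £8,610.00/£72,358.93 = 0.118990

11.90%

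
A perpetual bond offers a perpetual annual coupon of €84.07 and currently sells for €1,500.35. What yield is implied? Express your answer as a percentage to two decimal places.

P = C/r ⇒ r = C/P = €84.07/€1,500.35 = 0.056034

5.60%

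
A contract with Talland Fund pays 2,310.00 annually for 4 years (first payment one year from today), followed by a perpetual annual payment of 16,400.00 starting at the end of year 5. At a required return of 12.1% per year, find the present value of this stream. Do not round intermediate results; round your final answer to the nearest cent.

PV of 4-year annuity: 2,310.00 × [1 − (1+0.121)^−4] / 0.121 = 7001.52546
Perpetuity value at year 4: 16,400.00 / 0.121 = 135537.19008
PV of perpetuity: 135537.19008 / (1+0.121)^4 = 85829.39028
Total PV = 7001.52546 + 85829.39028 = 92830.91574

92830.92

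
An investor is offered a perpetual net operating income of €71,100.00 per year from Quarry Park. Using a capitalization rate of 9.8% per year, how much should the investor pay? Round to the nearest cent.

Level perpetuity: PV = C / r = €71,100.00 / 0.098 = €725,510.20

€725510.20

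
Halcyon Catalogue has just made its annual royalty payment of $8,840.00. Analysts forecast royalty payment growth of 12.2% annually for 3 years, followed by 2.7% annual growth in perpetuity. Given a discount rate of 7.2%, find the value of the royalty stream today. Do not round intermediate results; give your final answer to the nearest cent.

D_1 = 9918.48000
D_2 = 11128.53456
D_3 = 12486.21578
Terminal value at year 3: TV = D_3×(1+g_2)/(r−g_2) = 12823.34360/0.045 = 284963.19116
P_0 = D_1/(1+r)^1 + D_2/(1+r)^2 + D_3/(1+r)^3 + TV/(1+r)^3
    = 9252.31343 + 9683.85790 + 10135.53038 + 231315.32666 = 260387.02837

$260387.03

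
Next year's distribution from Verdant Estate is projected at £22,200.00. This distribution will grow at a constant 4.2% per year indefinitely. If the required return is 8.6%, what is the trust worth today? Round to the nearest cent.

Growing perpetuity: P = D₁ / (r − g) = £22,200.0000 / (0.086 − 0.042) = £504,545.45

£504545.45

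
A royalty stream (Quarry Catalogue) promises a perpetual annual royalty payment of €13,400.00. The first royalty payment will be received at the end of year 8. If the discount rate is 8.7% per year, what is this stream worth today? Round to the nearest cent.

€85897.15

Value at end of year 7: C / r = €13,400.00 / 0.087 = €154,022.9885
Discount to today: PV = €154,022.9885 / (1 + 0.087)^7 = €154,022.9885 / 1.793109 = €85,897.15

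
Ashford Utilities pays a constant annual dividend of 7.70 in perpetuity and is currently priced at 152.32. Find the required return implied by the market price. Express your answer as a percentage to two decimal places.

5.06%

P = C/r ⇒ r = C/P = 7.70/152.32 = 0.050551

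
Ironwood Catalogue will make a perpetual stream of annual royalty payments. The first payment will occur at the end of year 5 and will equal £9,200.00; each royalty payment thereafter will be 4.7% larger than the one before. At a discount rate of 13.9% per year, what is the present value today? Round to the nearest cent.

Value at end of year 4: C₁ / (r − g) = £9,200.00 / (0.139 − 0.047) = £100,000.0000
Discount to today: PV = £100,000.0000 / (1 + 0.139)^4 = £100,000.0000 / 1.683042 = £59,416.23

£59416.23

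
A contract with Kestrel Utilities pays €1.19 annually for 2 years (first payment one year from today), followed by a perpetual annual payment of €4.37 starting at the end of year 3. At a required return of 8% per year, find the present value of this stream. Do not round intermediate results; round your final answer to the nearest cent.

€48.95

PV of 2-year annuity: €1.19 × [1 − (1+0.08)^−2] / 0.08 = 2.12209
Perpetuity value at year 2: €4.37 / 0.08 = 54.62500
PV of perpetuity: 54.62500 / (1+0.08)^2 = 46.83213
Total PV = 2.12209 + 46.83213 = 48.95422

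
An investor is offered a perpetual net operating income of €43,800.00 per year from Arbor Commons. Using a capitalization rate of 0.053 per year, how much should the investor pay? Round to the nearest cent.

€826415.09

Level perpetuity: PV = C / r = €43,800.00 / 0.053 = €826,415.09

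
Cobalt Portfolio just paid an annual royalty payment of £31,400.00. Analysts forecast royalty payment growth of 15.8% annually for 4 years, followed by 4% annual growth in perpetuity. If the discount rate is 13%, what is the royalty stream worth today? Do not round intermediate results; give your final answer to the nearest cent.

£533742.42

D_1 = 36361.20000
D_2 = 42106.26960
D_3 = 48759.06020
D_4 = 56462.99171
Terminal value at year 4: TV = D_4×(1+g_2)/(r−g_2) = 58721.51138/0.09 = 652461.23751
P_0 = D_1/(1+r)^1 + D_2/(1+r)^2 + D_3/(1+r)^3 + D_4/(1+r)^4 + TV/(1+r)^4
    = 32178.05310 + 32975.38539 + 33792.47458 + 34629.81024 + 400166.69605 = 533742.41935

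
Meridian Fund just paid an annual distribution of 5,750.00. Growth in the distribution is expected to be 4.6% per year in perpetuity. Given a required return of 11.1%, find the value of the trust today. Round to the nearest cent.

92530.77

D₁ = D₀ × (1 + g) = 5,750.00 × 1.046 = 6,014.5000
Growing perpetuity: P = D₁ / (r − g) = 6,014.5000 / (0.111 − 0.046) = 92,530.77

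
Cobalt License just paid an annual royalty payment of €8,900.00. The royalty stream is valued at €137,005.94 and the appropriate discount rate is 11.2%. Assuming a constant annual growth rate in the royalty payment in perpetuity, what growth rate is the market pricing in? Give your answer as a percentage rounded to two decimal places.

P = D₀(1+g)/(r−g) ⇒ P(r−g) = D₀(1+g) ⇒ g(P+D₀) = P·r − D₀
g = (P·r − D₀)/(P + D₀) = (€137,005.94×0.112 − €8,900.00) / (€137,005.94 + €8,900.00) = 0.044170

4.42%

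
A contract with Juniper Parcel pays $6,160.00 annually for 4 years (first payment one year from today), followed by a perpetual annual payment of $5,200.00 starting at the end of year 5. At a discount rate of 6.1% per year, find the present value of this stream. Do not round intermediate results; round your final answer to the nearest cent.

PV of 4-year annuity: $6,160.00 × [1 − (1+0.061)^−4] / 0.061 = 21296.26446
Perpetuity value at year 4: $5,200.00 / 0.061 = 85245.90164
PV of perpetuity: 85245.90164 / (1+0.061)^4 = 67268.53554
Total PV = 21296.26446 + 67268.53554 = 88564.80000

$88564.80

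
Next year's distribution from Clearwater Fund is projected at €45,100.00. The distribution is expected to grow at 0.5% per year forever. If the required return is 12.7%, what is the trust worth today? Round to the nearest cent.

Growing perpetuity: P = D₁ / (r − g) = €45,100.0000 / (0.127 − 0.005) = €369,672.13

€369672.13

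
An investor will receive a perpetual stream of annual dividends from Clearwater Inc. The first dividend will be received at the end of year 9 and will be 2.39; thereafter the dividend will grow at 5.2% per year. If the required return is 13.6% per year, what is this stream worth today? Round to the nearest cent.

Value at end of year 8: C₁ / (r − g) = 2.39 / (0.136 − 0.052) = 28.4524
Discount to today: PV = 28.4524 / (1 + 0.136)^8 = 28.4524 / 2.773490 = 10.26

10.26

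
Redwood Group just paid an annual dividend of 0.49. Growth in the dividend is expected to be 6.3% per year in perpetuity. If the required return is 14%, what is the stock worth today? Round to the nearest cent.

D₁ = D₀ × (1 + g) = 0.49 × 1.063 = 0.5209
Growing perpetuity: P = D₁ / (r − g) = 0.5209 / (0.14 − 0.063) = 6.76

6.76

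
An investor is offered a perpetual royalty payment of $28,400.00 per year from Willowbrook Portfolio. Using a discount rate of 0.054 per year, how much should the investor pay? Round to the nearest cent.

$525925.93

Level perpetuity: PV = C / r = $28,400.00 / 0.054 = $525,925.93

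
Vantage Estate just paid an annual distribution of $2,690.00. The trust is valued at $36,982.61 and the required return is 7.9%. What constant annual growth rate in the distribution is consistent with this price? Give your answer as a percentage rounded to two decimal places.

0.58%

P = D₀(1+g)/(r−g) ⇒ P(r−g) = D₀(1+g) ⇒ g(P+D₀) = P·r − D₀
g = (P·r − D₀)/(P + D₀) = ($36,982.61×0.079 − $2,690.00) / ($36,982.61 + $2,690.00) = 0.005838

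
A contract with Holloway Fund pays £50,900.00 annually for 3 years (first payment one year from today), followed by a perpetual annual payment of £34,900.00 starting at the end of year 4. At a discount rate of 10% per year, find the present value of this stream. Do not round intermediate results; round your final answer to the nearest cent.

PV of 3-year annuity: £50,900.00 × [1 − (1+0.1)^−3] / 0.1 = 126580.76634
Perpetuity value at year 3: £34,900.00 / 0.1 = 349000.00000
PV of perpetuity: 349000.00000 / (1+0.1)^3 = 262208.86551
Total PV = 126580.76634 + 262208.86551 = 388789.63186

£388789.63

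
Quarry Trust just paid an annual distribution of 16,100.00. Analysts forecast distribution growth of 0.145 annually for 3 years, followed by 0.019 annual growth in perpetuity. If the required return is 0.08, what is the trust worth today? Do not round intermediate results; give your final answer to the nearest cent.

D_1 = 18434.50000
D_2 = 21107.50250
D_3 = 24168.09036
Terminal value at year 3: TV = D_3×(1+g_2)/(r−g_2) = 24627.28408/0.061 = 403725.96851
P_0 = D_1/(1+r)^1 + D_2/(1+r)^2 + D_3/(1+r)^3 + TV/(1+r)^3
    = 17068.98148 + 18096.28129 + 19185.40933 + 320490.69034 = 374841.36245

374841.36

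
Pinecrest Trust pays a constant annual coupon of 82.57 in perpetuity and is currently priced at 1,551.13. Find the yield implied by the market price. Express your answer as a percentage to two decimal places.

5.32%

P = C/r ⇒ r = C/P = 82.57/1,551.13 = 0.053232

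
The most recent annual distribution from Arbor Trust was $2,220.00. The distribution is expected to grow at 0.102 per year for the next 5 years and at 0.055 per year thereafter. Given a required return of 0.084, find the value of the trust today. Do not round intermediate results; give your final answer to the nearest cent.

D_1 = 2446.44000
D_2 = 2695.97688
D_3 = 2970.96652
D_4 = 3274.00511
D_5 = 3607.95363
Terminal value at year 5: TV = D_5×(1+g_2)/(r−g_2) = 3806.39108/0.029 = 131254.86474
P_0 = D_1/(1+r)^1 + D_2/(1+r)^2 + D_3/(1+r)^3 + D_4/(1+r)^4 + D_5/(1+r)^5 + TV/(1+r)^5
    = 2256.86347 + 2294.33906 + 2332.43694 + 2371.16745 + 2410.54107 + 87693.82184 = 99359.16983

$99359.17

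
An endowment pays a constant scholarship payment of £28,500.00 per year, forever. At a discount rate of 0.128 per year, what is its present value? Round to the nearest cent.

Level perpetuity: PV = C / r = £28,500.00 / 0.128 = £222,656.25

£222656.25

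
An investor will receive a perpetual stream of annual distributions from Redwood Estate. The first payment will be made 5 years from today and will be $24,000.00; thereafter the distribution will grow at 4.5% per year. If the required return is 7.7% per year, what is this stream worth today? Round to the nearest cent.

$557440.41

Value at end of year 4: C₁ / (r − g) = $24,000.00 / (0.077 − 0.045) = $750,000.0000
Discount to today: PV = $750,000.0000 / (1 + 0.077)^4 = $750,000.0000 / 1.345435 = $557,440.41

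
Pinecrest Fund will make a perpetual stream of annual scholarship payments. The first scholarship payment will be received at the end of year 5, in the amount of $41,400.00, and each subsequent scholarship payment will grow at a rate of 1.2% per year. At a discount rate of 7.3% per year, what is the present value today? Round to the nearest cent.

$512001.95

Value at end of year 4: C₁ / (r − g) = $41,400.00 / (0.073 − 0.012) = $678,688.5246
Discount to today: PV = $678,688.5246 / (1 + 0.073)^4 = $678,688.5246 / 1.325558 = $512,001.95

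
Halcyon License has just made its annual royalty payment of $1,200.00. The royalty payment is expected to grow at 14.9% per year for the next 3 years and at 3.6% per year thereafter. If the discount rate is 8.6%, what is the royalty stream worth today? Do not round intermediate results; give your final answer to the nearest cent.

$33481.10

D_1 = 1378.80000
D_2 = 1584.24120
D_3 = 1820.29314
Terminal value at year 3: TV = D_3×(1+g_2)/(r−g_2) = 1885.82369/0.05 = 37716.47384
P_0 = D_1/(1+r)^1 + D_2/(1+r)^2 + D_3/(1+r)^3 + TV/(1+r)^3
    = 1269.61326 + 1343.26486 + 1421.18906 + 29447.03737 = 33481.10455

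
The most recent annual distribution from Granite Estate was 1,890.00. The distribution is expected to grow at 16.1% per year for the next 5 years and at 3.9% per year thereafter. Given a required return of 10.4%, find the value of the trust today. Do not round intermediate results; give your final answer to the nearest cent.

D_1 = 2194.29000
D_2 = 2547.57069
D_3 = 2957.72957
D_4 = 3433.92403
D_5 = 3986.78580
Terminal value at year 5: TV = D_5×(1+g_2)/(r−g_2) = 4142.27045/0.065 = 63727.23765
P_0 = D_1/(1+r)^1 + D_2/(1+r)^2 + D_3/(1+r)^3 + D_4/(1+r)^4 + D_5/(1+r)^5 + TV/(1+r)^5
    = 1987.58152 + 2090.20122 + 2198.11922 + 2311.60907 + 2430.95845 + 38857.93584 = 49876.40531

49876.41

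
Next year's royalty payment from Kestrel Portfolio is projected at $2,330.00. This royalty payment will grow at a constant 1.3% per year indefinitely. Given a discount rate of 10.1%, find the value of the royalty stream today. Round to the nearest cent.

$26477.27

Growing perpetuity: P = D₁ / (r − g) = $2,330.0000 / (0.101 − 0.013) = $26,477.27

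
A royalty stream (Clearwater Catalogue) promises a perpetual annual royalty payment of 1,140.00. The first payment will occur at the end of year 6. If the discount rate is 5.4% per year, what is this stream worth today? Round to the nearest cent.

Value at end of year 5: C / r = 1,140.00 / 0.054 = 21,111.1111
Discount to today: PV = 21,111.1111 / (1 + 0.054)^5 = 21,111.1111 / 1.300778 = 16,229.61

16229.61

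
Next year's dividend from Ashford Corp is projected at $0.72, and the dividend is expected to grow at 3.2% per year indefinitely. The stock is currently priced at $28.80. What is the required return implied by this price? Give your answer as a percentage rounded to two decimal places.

5.70%

P = D₁/(r − g) ⇒ r = D₁/P + g = $0.7200/$28.80 + 0.032 = 0.025000 + 0.032 = 0.057000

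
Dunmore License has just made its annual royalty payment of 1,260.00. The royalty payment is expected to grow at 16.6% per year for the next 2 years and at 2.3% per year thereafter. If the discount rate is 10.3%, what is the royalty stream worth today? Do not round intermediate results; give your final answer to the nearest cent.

D_1 = 1469.16000
D_2 = 1713.04056
Terminal value at year 2: TV = D_2×(1+g_2)/(r−g_2) = 1752.44049/0.08 = 21905.50616
P_0 = D_1/(1+r)^1 + D_2/(1+r)^2 + TV/(1+r)^2
    = 1331.96736 + 1408.04528 + 18005.37902 = 20745.39166

20745.39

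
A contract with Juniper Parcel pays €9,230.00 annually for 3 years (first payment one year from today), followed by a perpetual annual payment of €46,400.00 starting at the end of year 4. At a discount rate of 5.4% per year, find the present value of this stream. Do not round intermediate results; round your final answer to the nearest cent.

PV of 3-year annuity: €9,230.00 × [1 − (1+0.054)^−3] / 0.054 = 24948.36311
Perpetuity value at year 3: €46,400.00 / 0.054 = 859259.25926
PV of perpetuity: 859259.25926 / (1+0.054)^3 = 733841.70258
Total PV = 24948.36311 + 733841.70258 = 758790.06568

€758790.07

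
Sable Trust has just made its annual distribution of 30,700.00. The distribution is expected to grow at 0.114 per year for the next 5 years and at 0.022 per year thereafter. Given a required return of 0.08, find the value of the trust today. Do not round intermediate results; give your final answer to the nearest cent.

D_1 = 34199.80000
D_2 = 38098.57720
D_3 = 42441.81500
D_4 = 47280.18191
D_5 = 52670.12265
Terminal value at year 5: TV = D_5×(1+g_2)/(r−g_2) = 53828.86535/0.058 = 928083.88529
P_0 = D_1/(1+r)^1 + D_2/(1+r)^2 + D_3/(1+r)^3 + D_4/(1+r)^4 + D_5/(1+r)^5 + TV/(1+r)^5
    = 31666.48148 + 32663.38923 + 33691.68112 + 34752.34515 + 35846.40046 + 631638.29777 = 800258.59521

800258.60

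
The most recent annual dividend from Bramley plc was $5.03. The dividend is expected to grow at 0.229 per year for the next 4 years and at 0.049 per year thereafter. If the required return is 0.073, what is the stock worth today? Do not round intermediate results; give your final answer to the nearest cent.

D_1 = 6.18187
D_2 = 7.59752
D_3 = 9.33735
D_4 = 11.47560
Terminal value at year 4: TV = D_4×(1+g_2)/(r−g_2) = 12.03791/0.024 = 501.57948
P_0 = D_1/(1+r)^1 + D_2/(1+r)^2 + D_3/(1+r)^3 + D_4/(1+r)^4 + TV/(1+r)^4
    = 5.76130 + 6.59891 + 7.55831 + 8.65718 + 378.39107 = 406.96676

$406.97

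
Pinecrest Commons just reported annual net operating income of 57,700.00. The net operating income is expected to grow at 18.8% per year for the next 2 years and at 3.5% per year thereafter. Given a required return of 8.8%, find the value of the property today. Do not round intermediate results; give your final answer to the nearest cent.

D_1 = 68547.60000
D_2 = 81434.54880
Terminal value at year 2: TV = D_2×(1+g_2)/(r−g_2) = 84284.75801/0.053 = 1590278.45298
P_0 = D_1/(1+r)^1 + D_2/(1+r)^2 + TV/(1+r)^2
    = 63003.30882 + 68794.05412 + 1343431.05687 = 1475228.41981

1475228.42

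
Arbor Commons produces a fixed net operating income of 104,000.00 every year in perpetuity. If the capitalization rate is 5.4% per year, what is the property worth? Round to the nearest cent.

1925925.93

Level perpetuity: PV = C / r = 104,000.00 / 0.054 = 1,925,925.93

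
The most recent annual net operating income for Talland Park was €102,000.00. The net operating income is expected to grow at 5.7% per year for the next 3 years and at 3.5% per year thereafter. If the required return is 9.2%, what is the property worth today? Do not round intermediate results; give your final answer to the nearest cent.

D_1 = 107814.00000
D_2 = 113959.39800
D_3 = 120455.08369
Terminal value at year 3: TV = D_3×(1+g_2)/(r−g_2) = 124671.01162/0.057 = 2187210.73009
P_0 = D_1/(1+r)^1 + D_2/(1+r)^2 + D_3/(1+r)^3 + TV/(1+r)^3
    = 98730.76923 + 95566.32150 + 92503.29837 + 1679665.15469 = 1966465.54379

€1966465.54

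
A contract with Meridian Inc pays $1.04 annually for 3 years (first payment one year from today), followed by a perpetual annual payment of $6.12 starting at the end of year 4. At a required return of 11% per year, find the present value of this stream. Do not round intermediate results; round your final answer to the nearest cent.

$43.22

PV of 3-year annuity: $1.04 × [1 − (1+0.11)^−3] / 0.11 = 2.54146
Perpetuity value at year 3: $6.12 / 0.11 = 55.63636
PV of perpetuity: 55.63636 / (1+0.11)^3 = 40.68083
Total PV = 2.54146 + 40.68083 = 43.22229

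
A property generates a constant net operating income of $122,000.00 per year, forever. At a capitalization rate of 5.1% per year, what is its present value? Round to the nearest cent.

$2392156.86

Level perpetuity: PV = C / r = $122,000.00 / 0.051 = $2,392,156.86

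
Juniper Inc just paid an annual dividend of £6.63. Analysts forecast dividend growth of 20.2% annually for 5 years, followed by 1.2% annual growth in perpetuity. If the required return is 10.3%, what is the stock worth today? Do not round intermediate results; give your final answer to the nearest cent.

£156.54

D_1 = 7.96926
D_2 = 9.57905
D_3 = 11.51402
D_4 = 13.83985
D_5 = 16.63550
Terminal value at year 5: TV = D_5×(1+g_2)/(r−g_2) = 16.83513/0.091 = 185.00139
P_0 = D_1/(1+r)^1 + D_2/(1+r)^2 + D_3/(1+r)^3 + D_4/(1+r)^4 + D_5/(1+r)^5 + TV/(1+r)^5
    = 7.22508 + 7.87357 + 8.58026 + 9.35038 + 10.18963 + 113.31761 = 156.53653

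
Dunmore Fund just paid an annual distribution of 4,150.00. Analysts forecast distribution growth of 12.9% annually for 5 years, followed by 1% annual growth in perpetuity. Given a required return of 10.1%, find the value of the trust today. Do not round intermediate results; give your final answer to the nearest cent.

74610.75

D_1 = 4685.35000
D_2 = 5289.76015
D_3 = 5972.13921
D_4 = 6742.54517
D_5 = 7612.33349
Terminal value at year 5: TV = D_5×(1+g_2)/(r−g_2) = 7688.45683/0.091 = 84488.53658
P_0 = D_1/(1+r)^1 + D_2/(1+r)^2 + D_3/(1+r)^3 + D_4/(1+r)^4 + D_5/(1+r)^5 + TV/(1+r)^5
    = 4255.54042 + 4363.76488 + 4474.74164 + 4588.54070 + 4705.23384 + 52222.92500 = 74610.74648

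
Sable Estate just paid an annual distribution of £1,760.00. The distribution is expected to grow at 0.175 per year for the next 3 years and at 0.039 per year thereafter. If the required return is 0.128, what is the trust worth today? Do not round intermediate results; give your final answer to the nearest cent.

£28955.68

D_1 = 2068.00000
D_2 = 2429.90000
D_3 = 2855.13250
Terminal value at year 3: TV = D_3×(1+g_2)/(r−g_2) = 2966.48267/0.089 = 33331.26593
P_0 = D_1/(1+r)^1 + D_2/(1+r)^2 + D_3/(1+r)^3 + TV/(1+r)^3
    = 1833.33333 + 1909.72222 + 1989.29398 + 23223.33086 = 28955.68040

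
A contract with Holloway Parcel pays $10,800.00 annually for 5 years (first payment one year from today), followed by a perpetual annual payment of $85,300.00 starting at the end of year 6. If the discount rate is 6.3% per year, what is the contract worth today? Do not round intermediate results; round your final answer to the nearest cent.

$1042691.83

PV of 5-year annuity: $10,800.00 × [1 − (1+0.063)^−5] / 0.063 = 45124.63579
Perpetuity value at year 5: $85,300.00 / 0.063 = 1353968.25397
PV of perpetuity: 1353968.25397 / (1+0.063)^5 = 997567.19538
Total PV = 45124.63579 + 997567.19538 = 1042691.83117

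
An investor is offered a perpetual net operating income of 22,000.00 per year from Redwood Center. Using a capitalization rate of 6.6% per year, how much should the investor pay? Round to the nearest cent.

Level perpetuity: PV = C / r = 22,000.00 / 0.066 = 333,333.33

333333.33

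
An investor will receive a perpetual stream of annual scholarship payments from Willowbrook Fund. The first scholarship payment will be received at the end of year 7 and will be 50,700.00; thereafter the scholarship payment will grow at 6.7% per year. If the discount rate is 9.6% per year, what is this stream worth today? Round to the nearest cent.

1008664.27

Value at end of year 6: C₁ / (r − g) = 50,700.00 / (0.096 − 0.067) = 1,748,275.8621
Discount to today: PV = 1,748,275.8621 / (1 + 0.096)^6 = 1,748,275.8621 / 1.733258 = 1,008,664.27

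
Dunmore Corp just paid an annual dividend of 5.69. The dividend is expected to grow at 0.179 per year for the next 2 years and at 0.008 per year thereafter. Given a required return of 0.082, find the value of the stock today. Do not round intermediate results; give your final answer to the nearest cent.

D_1 = 6.70851
D_2 = 7.90933
Terminal value at year 2: TV = D_2×(1+g_2)/(r−g_2) = 7.97261/0.074 = 107.73795
P_0 = D_1/(1+r)^1 + D_2/(1+r)^2 + TV/(1+r)^2
    = 6.20010 + 6.75593 + 92.02677 = 104.98280

104.98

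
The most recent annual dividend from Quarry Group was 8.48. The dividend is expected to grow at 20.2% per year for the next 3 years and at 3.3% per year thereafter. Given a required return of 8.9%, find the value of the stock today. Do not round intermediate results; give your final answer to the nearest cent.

D_1 = 10.19296
D_2 = 12.25194
D_3 = 14.72683
Terminal value at year 3: TV = D_3×(1+g_2)/(r−g_2) = 15.21281/0.056 = 271.65741
P_0 = D_1/(1+r)^1 + D_2/(1+r)^2 + D_3/(1+r)^3 + TV/(1+r)^3
    = 9.35993 + 10.33116 + 11.40317 + 210.34777 = 241.44202

241.44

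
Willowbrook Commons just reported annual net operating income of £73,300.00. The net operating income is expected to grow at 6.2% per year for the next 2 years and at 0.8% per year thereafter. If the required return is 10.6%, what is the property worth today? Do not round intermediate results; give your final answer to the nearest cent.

D_1 = 77844.60000
D_2 = 82670.96520
Terminal value at year 2: TV = D_2×(1+g_2)/(r−g_2) = 83332.33292/0.098 = 850329.92777
P_0 = D_1/(1+r)^1 + D_2/(1+r)^2 + TV/(1+r)^2
    = 70383.90597 + 67583.82291 + 695147.89278 = 833115.62166

£833115.62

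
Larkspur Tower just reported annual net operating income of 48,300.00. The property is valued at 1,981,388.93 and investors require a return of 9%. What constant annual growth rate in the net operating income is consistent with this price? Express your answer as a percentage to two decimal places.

P = D₀(1+g)/(r−g) ⇒ P(r−g) = D₀(1+g) ⇒ g(P+D₀) = P·r − D₀
g = (P·r − D₀)/(P + D₀) = (1,981,388.93×0.09 − 48,300.00) / (1,981,388.93 + 48,300.00) = 0.064062

6.41%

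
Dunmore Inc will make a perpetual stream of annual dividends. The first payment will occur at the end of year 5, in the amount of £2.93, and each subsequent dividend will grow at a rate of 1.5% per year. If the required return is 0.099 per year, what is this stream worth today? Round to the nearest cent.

Value at end of year 4: C₁ / (r − g) = £2.93 / (0.099 − 0.015) = £34.8810
Discount to today: PV = £34.8810 / (1 + 0.099)^4 = £34.8810 / 1.458783 = £23.91

£23.91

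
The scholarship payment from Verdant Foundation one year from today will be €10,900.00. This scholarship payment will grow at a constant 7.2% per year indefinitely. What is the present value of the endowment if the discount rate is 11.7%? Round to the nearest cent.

Growing perpetuity: P = D₁ / (r − g) = €10,900.0000 / (0.117 − 0.072) = €242,222.22

€242222.22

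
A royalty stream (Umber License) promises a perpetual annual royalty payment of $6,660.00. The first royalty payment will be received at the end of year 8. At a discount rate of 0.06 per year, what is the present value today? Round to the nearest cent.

$73821.34

Value at end of year 7: C / r = $6,660.00 / 0.06 = $111,000.0000
Discount to today: PV = $111,000.0000 / (1 + 0.06)^7 = $111,000.0000 / 1.503630 = $73,821.34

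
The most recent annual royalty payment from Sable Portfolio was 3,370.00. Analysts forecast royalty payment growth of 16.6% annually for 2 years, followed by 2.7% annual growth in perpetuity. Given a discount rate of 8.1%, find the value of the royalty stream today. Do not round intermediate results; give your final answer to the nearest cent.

82123.76

D_1 = 3929.42000
D_2 = 4581.70372
Terminal value at year 2: TV = D_2×(1+g_2)/(r−g_2) = 4705.40972/0.054 = 87137.21705
P_0 = D_1/(1+r)^1 + D_2/(1+r)^2 + TV/(1+r)^2
    = 3634.98612 + 3920.80834 + 74567.96611 = 82123.76058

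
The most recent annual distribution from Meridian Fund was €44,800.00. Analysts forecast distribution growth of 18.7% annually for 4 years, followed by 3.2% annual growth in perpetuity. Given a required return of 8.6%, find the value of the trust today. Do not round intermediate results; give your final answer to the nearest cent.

€1446856.64

D_1 = 53177.60000
D_2 = 63121.81120
D_3 = 74925.58989
D_4 = 88936.67520
Terminal value at year 4: TV = D_4×(1+g_2)/(r−g_2) = 91782.64881/0.054 = 1699678.68169
P_0 = D_1/(1+r)^1 + D_2/(1+r)^2 + D_3/(1+r)^3 + D_4/(1+r)^4 + TV/(1+r)^4
    = 48966.48250 + 53520.45556 + 58497.95649 + 63938.37417 + 1221933.37304 = 1446856.64175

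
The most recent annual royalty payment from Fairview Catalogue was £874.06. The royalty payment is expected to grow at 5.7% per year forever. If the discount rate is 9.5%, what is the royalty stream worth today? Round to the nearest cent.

D₁ = D₀ × (1 + g) = £874.06 × 1.057 = £923.8814
Growing perpetuity: P = D₁ / (r − g) = £923.8814 / (0.095 − 0.057) = £24,312.67

£24312.67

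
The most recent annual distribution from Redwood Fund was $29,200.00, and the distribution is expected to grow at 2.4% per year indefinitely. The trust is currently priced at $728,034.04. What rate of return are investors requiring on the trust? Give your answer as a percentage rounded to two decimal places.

D₁ = $29,200.00 × 1.024 = $29,900.8000
P = D₁/(r − g) ⇒ r = D₁/P + g = $29,900.8000/$728,034.04 + 0.024 = 0.041071 + 0.024 = 0.065071

6.51%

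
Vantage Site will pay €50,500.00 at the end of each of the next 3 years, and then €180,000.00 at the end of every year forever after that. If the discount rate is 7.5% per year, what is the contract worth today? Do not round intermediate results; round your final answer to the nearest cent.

€2063231.92

PV of 3-year annuity: €50,500.00 × [1 − (1+0.075)^−3] / 0.075 = 131326.54986
Perpetuity value at year 3: €180,000.00 / 0.075 = 2400000.00000
PV of perpetuity: 2400000.00000 / (1+0.075)^3 = 1931905.36682
Total PV = 131326.54986 + 1931905.36682 = 2063231.91669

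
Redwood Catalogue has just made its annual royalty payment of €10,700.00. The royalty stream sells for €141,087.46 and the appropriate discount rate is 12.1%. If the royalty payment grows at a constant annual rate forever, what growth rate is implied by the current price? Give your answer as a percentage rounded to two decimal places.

P = D₀(1+g)/(r−g) ⇒ P(r−g) = D₀(1+g) ⇒ g(P+D₀) = P·r − D₀
g = (P·r − D₀)/(P + D₀) = (€141,087.46×0.121 − €10,700.00) / (€141,087.46 + €10,700.00) = 0.041977

4.20%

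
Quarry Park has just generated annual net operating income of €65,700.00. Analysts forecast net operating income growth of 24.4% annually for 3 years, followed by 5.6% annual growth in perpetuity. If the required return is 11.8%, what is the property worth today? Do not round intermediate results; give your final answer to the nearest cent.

D_1 = 81730.80000
D_2 = 101673.11520
D_3 = 126481.35531
Terminal value at year 3: TV = D_3×(1+g_2)/(r−g_2) = 133564.31121/0.062 = 2154263.08397
P_0 = D_1/(1+r)^1 + D_2/(1+r)^2 + D_3/(1+r)^3 + TV/(1+r)^3
    = 73104.47227 + 81343.43784 + 90510.94515 + 1541605.77541 = 1786564.63067

€1786564.63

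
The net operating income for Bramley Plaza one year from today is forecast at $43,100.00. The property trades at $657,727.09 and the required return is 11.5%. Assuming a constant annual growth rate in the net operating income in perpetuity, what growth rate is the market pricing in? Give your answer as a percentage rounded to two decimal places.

4.95%

P = D₁/(r−g) ⇒ g = r − D₁/P = 0.115 − $43,100.00/$657,727.09 = 0.049471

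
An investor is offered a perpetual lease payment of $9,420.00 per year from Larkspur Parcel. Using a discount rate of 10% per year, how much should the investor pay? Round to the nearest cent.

$94200.00

Level perpetuity: PV = C / r = $9,420.00 / 0.1 = $94,200.00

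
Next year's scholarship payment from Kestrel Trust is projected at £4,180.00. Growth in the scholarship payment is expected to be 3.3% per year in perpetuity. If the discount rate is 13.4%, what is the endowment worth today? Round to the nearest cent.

Growing perpetuity: P = D₁ / (r − g) = £4,180.0000 / (0.134 − 0.033) = £41,386.14

£41386.14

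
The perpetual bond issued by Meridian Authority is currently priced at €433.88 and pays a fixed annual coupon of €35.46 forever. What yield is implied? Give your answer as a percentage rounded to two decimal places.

8.17%

P = C/r ⇒ r = C/P = €35.46/€433.88 = 0.081728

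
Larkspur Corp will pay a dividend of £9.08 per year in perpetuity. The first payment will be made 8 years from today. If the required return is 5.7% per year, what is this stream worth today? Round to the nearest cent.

Value at end of year 7: C / r = £9.08 / 0.057 = £159.2982
Discount to today: PV = £159.2982 / (1 + 0.057)^7 = £159.2982 / 1.474093 = £108.07

£108.07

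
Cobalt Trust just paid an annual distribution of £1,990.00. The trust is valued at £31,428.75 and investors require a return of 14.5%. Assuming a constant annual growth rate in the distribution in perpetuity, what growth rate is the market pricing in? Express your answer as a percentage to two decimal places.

7.68%

P = D₀(1+g)/(r−g) ⇒ P(r−g) = D₀(1+g) ⇒ g(P+D₀) = P·r − D₀
g = (P·r − D₀)/(P + D₀) = (£31,428.75×0.145 − £1,990.00) / (£31,428.75 + £1,990.00) = 0.076818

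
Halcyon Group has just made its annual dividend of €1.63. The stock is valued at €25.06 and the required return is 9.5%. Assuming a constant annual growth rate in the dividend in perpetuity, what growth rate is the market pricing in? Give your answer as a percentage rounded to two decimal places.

2.81%

P = D₀(1+g)/(r−g) ⇒ P(r−g) = D₀(1+g) ⇒ g(P+D₀) = P·r − D₀
g = (P·r − D₀)/(P + D₀) = (€25.06×0.095 − €1.63) / (€25.06 + €1.63) = 0.028127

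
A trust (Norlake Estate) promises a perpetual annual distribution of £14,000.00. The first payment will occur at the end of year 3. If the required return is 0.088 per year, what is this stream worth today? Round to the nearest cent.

Value at end of year 2: C / r = £14,000.00 / 0.088 = £159,090.9091
Discount to today: PV = £159,090.9091 / (1 + 0.088)^2 = £159,090.9091 / 1.183744 = £134,396.38

£134396.38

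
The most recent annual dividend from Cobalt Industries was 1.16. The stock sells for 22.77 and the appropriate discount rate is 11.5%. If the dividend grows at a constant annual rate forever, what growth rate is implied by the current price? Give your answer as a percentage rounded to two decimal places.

6.10%

P = D₀(1+g)/(r−g) ⇒ P(r−g) = D₀(1+g) ⇒ g(P+D₀) = P·r − D₀
g = (P·r − D₀)/(P + D₀) = (22.77×0.115 − 1.16) / (22.77 + 1.16) = 0.060951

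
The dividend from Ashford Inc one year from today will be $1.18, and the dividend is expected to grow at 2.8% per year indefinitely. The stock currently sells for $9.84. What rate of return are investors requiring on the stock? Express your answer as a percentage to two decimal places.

14.79%

P = D₁/(r − g) ⇒ r = D₁/P + g = $1.1800/$9.84 + 0.028 = 0.119919 + 0.028 = 0.147919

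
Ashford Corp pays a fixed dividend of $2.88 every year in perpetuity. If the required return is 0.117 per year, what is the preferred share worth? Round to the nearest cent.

$24.62

Level perpetuity: PV = C / r = $2.88 / 0.117 = $24.62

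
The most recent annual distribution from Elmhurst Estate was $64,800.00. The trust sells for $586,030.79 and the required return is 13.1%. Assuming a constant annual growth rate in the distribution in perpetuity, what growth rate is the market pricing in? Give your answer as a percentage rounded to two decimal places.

1.84%

P = D₀(1+g)/(r−g) ⇒ P(r−g) = D₀(1+g) ⇒ g(P+D₀) = P·r − D₀
g = (P·r − D₀)/(P + D₀) = ($586,030.79×0.131 − $64,800.00) / ($586,030.79 + $64,800.00) = 0.018392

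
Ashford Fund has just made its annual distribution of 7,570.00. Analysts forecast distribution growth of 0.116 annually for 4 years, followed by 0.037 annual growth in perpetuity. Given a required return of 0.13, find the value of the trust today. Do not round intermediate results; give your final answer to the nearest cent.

109657.21

D_1 = 8448.12000
D_2 = 9428.10192
D_3 = 10521.76174
D_4 = 11742.28610
Terminal value at year 4: TV = D_4×(1+g_2)/(r−g_2) = 12176.75069/0.093 = 130932.80313
P_0 = D_1/(1+r)^1 + D_2/(1+r)^2 + D_3/(1+r)^3 + D_4/(1+r)^4 + TV/(1+r)^4
    = 7476.21239 + 7383.58675 + 7292.10868 + 7201.76397 + 80303.54022 = 109657.21202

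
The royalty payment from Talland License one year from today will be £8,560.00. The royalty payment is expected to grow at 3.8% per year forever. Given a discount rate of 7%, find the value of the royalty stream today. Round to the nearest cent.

£267500.00

Growing perpetuity: P = D₁ / (r − g) = £8,560.0000 / (0.07 − 0.038) = £267,500.00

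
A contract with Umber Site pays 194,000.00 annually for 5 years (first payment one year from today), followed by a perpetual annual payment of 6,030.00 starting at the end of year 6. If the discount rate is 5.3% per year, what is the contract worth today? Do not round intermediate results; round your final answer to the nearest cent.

920880.44

PV of 5-year annuity: 194,000.00 × [1 − (1+0.053)^−5] / 0.053 = 832998.51217
Perpetuity value at year 5: 6,030.00 / 0.053 = 113773.58491
PV of perpetuity: 113773.58491 / (1+0.053)^5 = 87881.93012
Total PV = 832998.51217 + 87881.93012 = 920880.44229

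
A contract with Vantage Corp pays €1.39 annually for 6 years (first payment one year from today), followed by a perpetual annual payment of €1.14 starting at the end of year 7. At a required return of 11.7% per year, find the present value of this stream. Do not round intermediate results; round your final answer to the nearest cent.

PV of 6-year annuity: €1.39 × [1 − (1+0.117)^−6] / 0.117 = 5.76374
Perpetuity value at year 6: €1.14 / 0.117 = 9.74359
PV of perpetuity: 9.74359 / (1+0.117)^6 = 5.01649
Total PV = 5.76374 + 5.01649 = 10.78023

€10.78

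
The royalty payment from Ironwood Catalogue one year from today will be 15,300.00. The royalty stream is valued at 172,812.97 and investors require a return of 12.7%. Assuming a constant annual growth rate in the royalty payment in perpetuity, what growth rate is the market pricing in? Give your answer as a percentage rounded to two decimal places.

3.85%

P = D₁/(r−g) ⇒ g = r − D₁/P = 0.127 − 15,300.00/172,812.97 = 0.038465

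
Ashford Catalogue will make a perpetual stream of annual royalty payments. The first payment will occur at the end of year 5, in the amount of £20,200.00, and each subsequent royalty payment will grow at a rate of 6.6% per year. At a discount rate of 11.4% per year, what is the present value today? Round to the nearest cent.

Value at end of year 4: C₁ / (r − g) = £20,200.00 / (0.114 − 0.066) = £420,833.3333
Discount to today: PV = £420,833.3333 / (1 + 0.114)^4 = £420,833.3333 / 1.540071 = £273,255.79

£273255.79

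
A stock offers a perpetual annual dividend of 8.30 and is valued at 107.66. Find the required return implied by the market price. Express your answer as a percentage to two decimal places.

7.71%

P = C/r ⇒ r = C/P = 8.30/107.66 = 0.077095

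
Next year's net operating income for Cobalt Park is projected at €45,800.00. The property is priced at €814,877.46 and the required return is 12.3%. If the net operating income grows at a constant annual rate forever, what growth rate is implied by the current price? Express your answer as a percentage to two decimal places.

6.68%

P = D₁/(r−g) ⇒ g = r − D₁/P = 0.123 − €45,800.00/€814,877.46 = 0.066795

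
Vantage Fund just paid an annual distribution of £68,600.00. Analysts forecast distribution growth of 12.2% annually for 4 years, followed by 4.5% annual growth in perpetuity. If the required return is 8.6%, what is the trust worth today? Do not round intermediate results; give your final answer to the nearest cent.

D_1 = 76969.20000
D_2 = 86359.44240
D_3 = 96895.29437
D_4 = 108716.52029
Terminal value at year 4: TV = D_4×(1+g_2)/(r−g_2) = 113608.76370/0.041 = 2770945.45608
P_0 = D_1/(1+r)^1 + D_2/(1+r)^2 + D_3/(1+r)^3 + D_4/(1+r)^4 + TV/(1+r)^4
    = 70874.03315 + 73223.44861 + 75650.74525 + 78158.50476 + 1992088.71896 = 2289995.45073

£2289995.45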